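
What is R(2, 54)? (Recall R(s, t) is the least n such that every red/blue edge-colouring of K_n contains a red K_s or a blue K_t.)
R(2, 54) = 54

R(2, k) = k for all k ≥ 2: in a 2-colouring of K_k, either some edge is red (a red K_2) or all edges are blue (a blue K_k). And K_{53} coloured all-blue has no blue K_54, so R(2, 54) > 53. Hence R(2, 54) = 54.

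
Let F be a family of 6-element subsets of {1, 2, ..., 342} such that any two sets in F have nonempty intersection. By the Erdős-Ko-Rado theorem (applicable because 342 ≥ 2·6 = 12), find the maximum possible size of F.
max |F| = C(341, 5) = 37307689133

The Erdős-Ko-Rado theorem states: for n ≥ 2k, an intersecting family of k-subsets of an n-element set has size at most C(n − 1, k − 1), with equality for 'star' families {A ⊆ [n] : |A| = k, i ∈ A} (fix an element i). For n = 342, k = 6: C(341, 5) = 37307689133.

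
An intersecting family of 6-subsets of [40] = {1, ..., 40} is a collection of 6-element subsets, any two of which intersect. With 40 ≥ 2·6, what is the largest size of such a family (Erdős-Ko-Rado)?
max |F| = C(39, 5) = 575757

The Erdős-Ko-Rado theorem states: for n ≥ 2k, an intersecting family of k-subsets of an n-element set has size at most C(n − 1, k − 1), with equality for 'star' families {A ⊆ [n] : |A| = k, i ∈ A} (fix an element i). For n = 40, k = 6: C(39, 5) = 575757.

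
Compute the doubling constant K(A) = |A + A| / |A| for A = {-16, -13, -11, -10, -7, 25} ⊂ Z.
K = |A + A| / |A| = 18/6 = 3

Enumerate A + A = {a + b : a, b ∈ A}. With |A| = 6, there are |A|^2 = 36 ordered sum pairs; collecting distinct values, A + A = {-32, -29, -27, -26, -24, -23, -22, -21, -20, -18, -17, -14, 9, 12, 14, 15, 18, 50}, so |A + A| = 18. Thus K = 18/6 = 3. For comparison, the minimum possible |A + A| over all 6-element sets is 2·6 − 1 = 11 (so min K = 11/6), attained only by arithmetic progressions.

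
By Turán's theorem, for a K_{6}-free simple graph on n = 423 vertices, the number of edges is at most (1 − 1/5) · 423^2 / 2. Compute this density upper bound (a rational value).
Turán density bound = (4/5) · 423^2/2 = 357858/5 ≈ 71571.6

Turán's theorem: ex(n, K_{r+1}) is achieved by the complete r-partite Turán graph T(n, r) with parts as balanced as possible, and is at most (1 − 1/r) · n^2/2. For r = 5, n = 423: the density bound is (4/5) · 178929/2 = 357858/5 ≈ 71571.6. The integer-valued extremum is e(T(423, 5)) = 71571, which is strictly less than the density bound 357858/5 since 5 ∤ 423 (the parts of T(423, 5) cannot all be equal).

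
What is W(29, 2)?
W(29, 2) = 29 + 1 = 30

A 2-term AP is any pair of integers, so a monochromatic 2-AP exists iff some colour is used at least twice. With 29 colours, the colouring i ↦ i on {1, ..., 29} uses each colour once, avoiding any monochromatic pair, so W(29, 2) > 29. For {1, ..., 30}, pigeonhole forces two integers of the same colour, which form a monochromatic 2-AP. Hence W(29, 2) = 30.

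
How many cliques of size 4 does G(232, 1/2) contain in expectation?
E[# K_4] = C(232, 4) · (1/2)^C(4, 2) = 117612110 / 2^6 = 58806055/32 = 1837689.21875

For each 4-subset S of vertices (there are C(232, 4) = 117612110 such S), let X_S = 1 if S induces a K_4 (all C(4, 2) = 6 edges present). Then P(X_S = 1) = (1/2)^6 = 1/64. By linearity of expectation, E[# K_4] = C(232, 4) · (1/2)^6 = 117612110 / 64 = 58806055/32 = 1837689.21875.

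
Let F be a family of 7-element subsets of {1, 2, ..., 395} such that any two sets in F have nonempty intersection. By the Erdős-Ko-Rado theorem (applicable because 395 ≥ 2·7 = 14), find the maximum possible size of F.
max |F| = C(394, 6) = 5000728869682

Erdős-Ko-Rado (1961): when n ≥ 2k, max |F| = C(n−1, k−1). The bound is attained by the star {A : i ∈ A} for any fixed i ∈ [n]. Here C(395−1, 7−1) = C(394, 6) = 5000728869682.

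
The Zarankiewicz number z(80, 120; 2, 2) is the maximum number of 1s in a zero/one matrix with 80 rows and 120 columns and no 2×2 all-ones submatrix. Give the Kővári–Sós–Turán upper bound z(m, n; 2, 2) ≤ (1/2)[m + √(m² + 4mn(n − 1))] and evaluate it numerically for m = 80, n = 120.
z(80, 120; 2, 2) ≤ (1/2)[80 + √(80² + 4·80·120·119)] = (1/2)[80 + √4576000] = 1109.5794

Kővári–Sós–Turán: let r_1, ..., r_80 be the row sums and z = Σ r_i the total number of 1s. Each pair of columns can share at most one row with both entries 1 (else a 2×2 all-ones block appears), so Σ_i C(r_i, 2) ≤ C(120, 2) = 7140. By convexity Σ_i C(r_i, 2) ≥ 80·C(z/80, 2) = z(z − 80)/(2·80), giving z² − 80z − 80·120·119 ≤ 0 and hence z ≤ (1/2)[80 + √(6400 + 4·1142400)] = (1/2)[80 + √4576000] ≈ (1/2)(80 + 2139.1587) = 1109.5794.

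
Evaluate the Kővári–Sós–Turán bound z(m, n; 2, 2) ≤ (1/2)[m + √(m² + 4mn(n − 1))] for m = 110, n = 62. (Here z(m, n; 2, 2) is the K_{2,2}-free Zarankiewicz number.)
z(110, 62; 2, 2) ≤ (1/2)[110 + √(110² + 4·110·62·61)] = (1/2)[110 + √1676180] = 702.3369

Kővári–Sós–Turán: let r_1, ..., r_110 be the row sums and z = Σ r_i the total number of 1s. Each pair of columns can share at most one row with both entries 1 (else a 2×2 all-ones block appears), so Σ_i C(r_i, 2) ≤ C(62, 2) = 1891. By convexity Σ_i C(r_i, 2) ≥ 110·C(z/110, 2) = z(z − 110)/(2·110), giving z² − 110z − 110·62·61 ≤ 0 and hence z ≤ (1/2)[110 + √(12100 + 4·416020)] = (1/2)[110 + √1676180] ≈ (1/2)(110 + 1294.6737) = 702.3369.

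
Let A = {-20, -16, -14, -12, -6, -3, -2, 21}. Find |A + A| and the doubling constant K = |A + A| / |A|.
K = |A + A| / |A| = 31/8

Enumerate A + A = {a + b : a, b ∈ A}. With |A| = 8, there are |A|^2 = 64 ordered sum pairs; collecting distinct values, A + A = {-40, -36, -34, -32, -30, -28, -26, -24, -23, -22, -20, -19, -18, -17, -16, -15, -14, -12, -9, -8, -6, -5, -4, 1, 5, 7, 9, 15, 18, 19, 42}, so |A + A| = 31. Thus K = 31/8. For comparison, the minimum possible |A + A| over all 8-element sets is 2·8 − 1 = 15 (so min K = 15/8), attained only by arithmetic progressions.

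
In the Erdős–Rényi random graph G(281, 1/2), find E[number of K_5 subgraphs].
E[# K_5] = C(281, 5) · (1/2)^C(5, 2) = 14086784586 / 2^10 = 7043392293/512 ≈ 13756625.572266

For each 5-subset S of vertices (there are C(281, 5) = 14086784586 such S), let X_S = 1 if S induces a K_5 (all C(5, 2) = 10 edges present). Then P(X_S = 1) = (1/2)^10 = 1/1024. By linearity of expectation, E[# K_5] = C(281, 5) · (1/2)^10 = 14086784586 / 1024 = 7043392293/512 ≈ 13756625.572266.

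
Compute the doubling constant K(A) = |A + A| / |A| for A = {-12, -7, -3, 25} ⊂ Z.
K = |A + A| / |A| = 10/4 = 5/2

Enumerate A + A = {a + b : a, b ∈ A}. With |A| = 4, there are |A|^2 = 16 ordered sum pairs; collecting distinct values, A + A = {-24, -19, -15, -14, -10, -6, 13, 18, 22, 50}, so |A + A| = 10. Thus K = 10/4 = 5/2. For comparison, the minimum possible |A + A| over all 4-element sets is 2·4 − 1 = 7 (so min K = 7/4), attained only by arithmetic progressions.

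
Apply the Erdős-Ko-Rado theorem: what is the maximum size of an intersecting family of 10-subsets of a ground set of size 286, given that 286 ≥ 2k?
max |F| = C(285, 9) = 30090460247505085

Erdős-Ko-Rado (1961): when n ≥ 2k, max |F| = C(n−1, k−1). The bound is attained by the star {A : i ∈ A} for any fixed i ∈ [n]. Here C(286−1, 10−1) = C(285, 9) = 30090460247505085.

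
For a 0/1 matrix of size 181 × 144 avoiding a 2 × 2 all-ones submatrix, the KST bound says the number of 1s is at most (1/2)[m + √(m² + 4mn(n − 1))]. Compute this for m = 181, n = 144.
z(181, 144; 2, 2) ≤ (1/2)[181 + √(181² + 4·181·144·143)] = (1/2)[181 + √14941369] = 2023.2034

Kővári–Sós–Turán: let r_1, ..., r_181 be the row sums and z = Σ r_i the total number of 1s. Each pair of columns can share at most one row with both entries 1 (else a 2×2 all-ones block appears), so Σ_i C(r_i, 2) ≤ C(144, 2) = 10296. By convexity Σ_i C(r_i, 2) ≥ 181·C(z/181, 2) = z(z − 181)/(2·181), giving z² − 181z − 181·144·143 ≤ 0 and hence z ≤ (1/2)[181 + √(32761 + 4·3727152)] = (1/2)[181 + √14941369] ≈ (1/2)(181 + 3865.4067) = 2023.2034.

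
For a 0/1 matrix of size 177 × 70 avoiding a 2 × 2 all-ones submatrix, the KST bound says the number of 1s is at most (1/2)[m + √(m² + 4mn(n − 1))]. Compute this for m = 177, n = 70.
z(177, 70; 2, 2) ≤ (1/2)[177 + √(177² + 4·177·70·69)] = (1/2)[177 + √3450969] = 1017.3392

Kővári–Sós–Turán: let r_1, ..., r_177 be the row sums and z = Σ r_i the total number of 1s. Each pair of columns can share at most one row with both entries 1 (else a 2×2 all-ones block appears), so Σ_i C(r_i, 2) ≤ C(70, 2) = 2415. By convexity Σ_i C(r_i, 2) ≥ 177·C(z/177, 2) = z(z − 177)/(2·177), giving z² − 177z − 177·70·69 ≤ 0 and hence z ≤ (1/2)[177 + √(31329 + 4·854910)] = (1/2)[177 + √3450969] ≈ (1/2)(177 + 1857.6784) = 1017.3392.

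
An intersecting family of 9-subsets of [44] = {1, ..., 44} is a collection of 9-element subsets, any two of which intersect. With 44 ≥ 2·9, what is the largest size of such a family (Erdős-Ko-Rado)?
max |F| = C(43, 8) = 145008513

Erdős-Ko-Rado (1961): when n ≥ 2k, max |F| = C(n−1, k−1). The bound is attained by the star {A : i ∈ A} for any fixed i ∈ [n]. Here C(44−1, 9−1) = C(43, 8) = 145008513.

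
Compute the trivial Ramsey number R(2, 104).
R(2, 104) = 104

R(2, k) = k for all k ≥ 2: in a 2-colouring of K_k, either some edge is red (a red K_2) or all edges are blue (a blue K_k). And K_{103} coloured all-blue has no blue K_104, so R(2, 104) > 103. Hence R(2, 104) = 104.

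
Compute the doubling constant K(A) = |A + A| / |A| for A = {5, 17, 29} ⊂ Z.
K = |A + A| / |A| = 5/3

Enumerate A + A = {a + b : a, b ∈ A}. With |A| = 3, there are |A|^2 = 9 ordered sum pairs; collecting distinct values, A + A = {10, 22, 34, 46, 58}, so |A + A| = 5. Thus K = 5/3. Here |A + A| = 2|A| − 1 = 5, the minimum possible — so K = 5/3 is minimal, which holds iff A is an arithmetic progression.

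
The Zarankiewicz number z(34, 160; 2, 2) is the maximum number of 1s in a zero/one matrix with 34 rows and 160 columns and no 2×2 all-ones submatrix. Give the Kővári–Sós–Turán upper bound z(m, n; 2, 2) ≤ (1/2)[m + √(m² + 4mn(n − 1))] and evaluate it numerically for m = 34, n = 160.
z(34, 160; 2, 2) ≤ (1/2)[34 + √(34² + 4·34·160·159)] = (1/2)[34 + √3460996] = 947.1876

Kővári–Sós–Turán: let r_1, ..., r_34 be the row sums and z = Σ r_i the total number of 1s. Each pair of columns can share at most one row with both entries 1 (else a 2×2 all-ones block appears), so Σ_i C(r_i, 2) ≤ C(160, 2) = 12720. By convexity Σ_i C(r_i, 2) ≥ 34·C(z/34, 2) = z(z − 34)/(2·34), giving z² − 34z − 34·160·159 ≤ 0 and hence z ≤ (1/2)[34 + √(1156 + 4·864960)] = (1/2)[34 + √3460996] ≈ (1/2)(34 + 1860.3752) = 947.1876.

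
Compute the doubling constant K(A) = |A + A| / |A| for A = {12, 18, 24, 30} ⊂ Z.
K = |A + A| / |A| = 7/4

Enumerate A + A = {a + b : a, b ∈ A}. With |A| = 4, there are |A|^2 = 16 ordered sum pairs; collecting distinct values, A + A = {24, 30, 36, 42, 48, 54, 60}, so |A + A| = 7. Thus K = 7/4. Here |A + A| = 2|A| − 1 = 7, the minimum possible — so K = 7/4 is minimal, which holds iff A is an arithmetic progression.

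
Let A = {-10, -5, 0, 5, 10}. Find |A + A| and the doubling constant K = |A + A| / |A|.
K = |A + A| / |A| = 9/5

Enumerate A + A = {a + b : a, b ∈ A}. With |A| = 5, there are |A|^2 = 25 ordered sum pairs; collecting distinct values, A + A = {-20, -15, -10, -5, 0, 5, 10, 15, 20}, so |A + A| = 9. Thus K = 9/5. Here |A + A| = 2|A| − 1 = 9, the minimum possible — so K = 9/5 is minimal, which holds iff A is an arithmetic progression.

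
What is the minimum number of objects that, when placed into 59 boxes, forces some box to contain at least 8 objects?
n = (8 − 1)·59 + 1 = 414

By the generalised pigeonhole principle, to guarantee some box contains ≥ r objects we need more than (r − 1) · k objects total. Threshold: n = (r − 1) · k + 1. With r = 8 and k = 59: n = 7 · 59 + 1 = 413 + 1 = 414. For n = 413 = 7 · 59, we can put exactly 7 objects in every box, avoiding 8 in any single one — so 414 is tight.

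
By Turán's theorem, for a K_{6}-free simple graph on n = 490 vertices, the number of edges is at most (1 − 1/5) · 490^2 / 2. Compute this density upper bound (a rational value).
Turán density bound = (4/5) · 490^2/2 = 96040

Turán's theorem: ex(n, K_{r+1}) is achieved by the complete r-partite Turán graph T(n, r) with parts as balanced as possible, and is at most (1 − 1/r) · n^2/2. For r = 5, n = 490: the density bound is (4/5) · 240100/2 = 96040. Since 5 ∣ 490, the Turán graph T(490, 5) has parts of equal size 98, and its edge count e(T(490, 5)) = 96040 attains the density bound exactly.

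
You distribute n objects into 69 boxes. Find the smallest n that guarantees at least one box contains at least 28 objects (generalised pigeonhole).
n = (28 − 1)·69 + 1 = 1864

By the generalised pigeonhole principle, to guarantee some box contains ≥ r objects we need more than (r − 1) · k objects total. Threshold: n = (r − 1) · k + 1. With r = 28 and k = 69: n = 27 · 69 + 1 = 1863 + 1 = 1864. For n = 1863 = 27 · 69, we can put exactly 27 objects in every box, avoiding 28 in any single one — so 1864 is tight.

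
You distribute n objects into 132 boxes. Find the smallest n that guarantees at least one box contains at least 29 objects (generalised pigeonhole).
n = (29 − 1)·132 + 1 = 3697

By the generalised pigeonhole principle, to guarantee some box contains ≥ r objects we need more than (r − 1) · k objects total. Threshold: n = (r − 1) · k + 1. With r = 29 and k = 132: n = 28 · 132 + 1 = 3696 + 1 = 3697. For n = 3696 = 28 · 132, we can put exactly 28 objects in every box, avoiding 29 in any single one — so 3697 is tight.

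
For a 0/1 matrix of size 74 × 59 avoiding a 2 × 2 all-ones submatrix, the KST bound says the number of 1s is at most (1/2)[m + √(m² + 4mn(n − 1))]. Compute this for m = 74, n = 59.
z(74, 59; 2, 2) ≤ (1/2)[74 + √(74² + 4·74·59·58)] = (1/2)[74 + √1018388] = 541.5761

Kővári–Sós–Turán: let r_1, ..., r_74 be the row sums and z = Σ r_i the total number of 1s. Each pair of columns can share at most one row with both entries 1 (else a 2×2 all-ones block appears), so Σ_i C(r_i, 2) ≤ C(59, 2) = 1711. By convexity Σ_i C(r_i, 2) ≥ 74·C(z/74, 2) = z(z − 74)/(2·74), giving z² − 74z − 74·59·58 ≤ 0 and hence z ≤ (1/2)[74 + √(5476 + 4·253228)] = (1/2)[74 + √1018388] ≈ (1/2)(74 + 1009.1521) = 541.5761.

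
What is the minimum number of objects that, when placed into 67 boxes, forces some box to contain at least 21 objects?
n = (21 − 1)·67 + 1 = 1341

By the generalised pigeonhole principle, to guarantee some box contains ≥ r objects we need more than (r − 1) · k objects total. Threshold: n = (r − 1) · k + 1. With r = 21 and k = 67: n = 20 · 67 + 1 = 1340 + 1 = 1341. For n = 1340 = 20 · 67, we can put exactly 20 objects in every box, avoiding 21 in any single one — so 1341 is tight.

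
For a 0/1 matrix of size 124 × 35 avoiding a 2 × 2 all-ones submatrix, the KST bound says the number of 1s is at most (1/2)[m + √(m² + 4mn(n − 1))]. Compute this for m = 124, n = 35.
z(124, 35; 2, 2) ≤ (1/2)[124 + √(124² + 4·124·35·34)] = (1/2)[124 + √605616] = 451.1067

Kővári–Sós–Turán: let r_1, ..., r_124 be the row sums and z = Σ r_i the total number of 1s. Each pair of columns can share at most one row with both entries 1 (else a 2×2 all-ones block appears), so Σ_i C(r_i, 2) ≤ C(35, 2) = 595. By convexity Σ_i C(r_i, 2) ≥ 124·C(z/124, 2) = z(z − 124)/(2·124), giving z² − 124z − 124·35·34 ≤ 0 and hence z ≤ (1/2)[124 + √(15376 + 4·147560)] = (1/2)[124 + √605616] ≈ (1/2)(124 + 778.2133) = 451.1067.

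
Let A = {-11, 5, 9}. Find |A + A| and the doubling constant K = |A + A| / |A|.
K = |A + A| / |A| = 6/3 = 2

Enumerate A + A = {a + b : a, b ∈ A}. With |A| = 3, there are |A|^2 = 9 ordered sum pairs; collecting distinct values, A + A = {-22, -6, -2, 10, 14, 18}, so |A + A| = 6. Thus K = 6/3 = 2. For comparison, the minimum possible |A + A| over all 3-element sets is 2·3 − 1 = 5 (so min K = 5/3), attained only by arithmetic progressions.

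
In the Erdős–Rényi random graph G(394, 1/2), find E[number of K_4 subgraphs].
E[# K_4] = C(394, 4) · (1/2)^C(4, 2) = 988872626 / 2^6 = 494436313/32 = 15451134.78125

For each 4-subset S of vertices (there are C(394, 4) = 988872626 such S), let X_S = 1 if S induces a K_4 (all C(4, 2) = 6 edges present). Then P(X_S = 1) = (1/2)^6 = 1/64. By linearity of expectation, E[# K_4] = C(394, 4) · (1/2)^6 = 988872626 / 64 = 494436313/32 = 15451134.78125.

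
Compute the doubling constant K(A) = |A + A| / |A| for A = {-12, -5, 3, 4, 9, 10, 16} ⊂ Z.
K = |A + A| / |A| = 23/7

Enumerate A + A = {a + b : a, b ∈ A}. With |A| = 7, there are |A|^2 = 49 ordered sum pairs; collecting distinct values, A + A = {-24, -17, -10, -9, -8, -3, -2, -1, 4, 5, 6, 7, 8, 11, 12, 13, 14, 18, 19, 20, 25, 26, 32}, so |A + A| = 23. Thus K = 23/7. For comparison, the minimum possible |A + A| over all 7-element sets is 2·7 − 1 = 13 (so min K = 13/7), attained only by arithmetic progressions.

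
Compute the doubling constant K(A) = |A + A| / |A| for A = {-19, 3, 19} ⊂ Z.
K = |A + A| / |A| = 6/3 = 2

Enumerate A + A = {a + b : a, b ∈ A}. With |A| = 3, there are |A|^2 = 9 ordered sum pairs; collecting distinct values, A + A = {-38, -16, 0, 6, 22, 38}, so |A + A| = 6. Thus K = 6/3 = 2. For comparison, the minimum possible |A + A| over all 3-element sets is 2·3 − 1 = 5 (so min K = 5/3), attained only by arithmetic progressions.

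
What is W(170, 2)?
W(170, 2) = 170 + 1 = 171

A 2-term AP is any pair of integers, so a monochromatic 2-AP exists iff some colour is used at least twice. With 170 colours, the colouring i ↦ i on {1, ..., 170} uses each colour once, avoiding any monochromatic pair, so W(170, 2) > 170. For {1, ..., 171}, pigeonhole forces two integers of the same colour, which form a monochromatic 2-AP. Hence W(170, 2) = 171.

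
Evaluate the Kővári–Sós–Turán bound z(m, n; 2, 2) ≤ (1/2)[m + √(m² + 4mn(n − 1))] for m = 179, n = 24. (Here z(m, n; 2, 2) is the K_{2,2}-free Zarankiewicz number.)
z(179, 24; 2, 2) ≤ (1/2)[179 + √(179² + 4·179·24·23)] = (1/2)[179 + √427273] = 416.3306

Kővári–Sós–Turán: let r_1, ..., r_179 be the row sums and z = Σ r_i the total number of 1s. Each pair of columns can share at most one row with both entries 1 (else a 2×2 all-ones block appears), so Σ_i C(r_i, 2) ≤ C(24, 2) = 276. By convexity Σ_i C(r_i, 2) ≥ 179·C(z/179, 2) = z(z − 179)/(2·179), giving z² − 179z − 179·24·23 ≤ 0 and hence z ≤ (1/2)[179 + √(32041 + 4·98808)] = (1/2)[179 + √427273] ≈ (1/2)(179 + 653.6612) = 416.3306.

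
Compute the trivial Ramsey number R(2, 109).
R(2, 109) = 109

R(2, k) = k for all k ≥ 2: in a 2-colouring of K_k, either some edge is red (a red K_2) or all edges are blue (a blue K_k). And K_{108} coloured all-blue has no blue K_109, so R(2, 109) > 108. Hence R(2, 109) = 109.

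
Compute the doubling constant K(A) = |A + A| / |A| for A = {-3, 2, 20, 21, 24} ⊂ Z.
K = |A + A| / |A| = 15/5 = 3

Enumerate A + A = {a + b : a, b ∈ A}. With |A| = 5, there are |A|^2 = 25 ordered sum pairs; collecting distinct values, A + A = {-6, -1, 4, 17, 18, 21, 22, 23, 26, 40, 41, 42, 44, 45, 48}, so |A + A| = 15. Thus K = 15/5 = 3. For comparison, the minimum possible |A + A| over all 5-element sets is 2·5 − 1 = 9 (so min K = 9/5), attained only by arithmetic progressions.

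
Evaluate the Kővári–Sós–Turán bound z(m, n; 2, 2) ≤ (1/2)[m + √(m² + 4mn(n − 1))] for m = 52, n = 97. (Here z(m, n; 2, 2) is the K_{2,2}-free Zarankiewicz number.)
z(52, 97; 2, 2) ≤ (1/2)[52 + √(52² + 4·52·97·96)] = (1/2)[52 + √1939600] = 722.3476

Kővári–Sós–Turán: let r_1, ..., r_52 be the row sums and z = Σ r_i the total number of 1s. Each pair of columns can share at most one row with both entries 1 (else a 2×2 all-ones block appears), so Σ_i C(r_i, 2) ≤ C(97, 2) = 4656. By convexity Σ_i C(r_i, 2) ≥ 52·C(z/52, 2) = z(z − 52)/(2·52), giving z² − 52z − 52·97·96 ≤ 0 and hence z ≤ (1/2)[52 + √(2704 + 4·484224)] = (1/2)[52 + √1939600] ≈ (1/2)(52 + 1392.6952) = 722.3476.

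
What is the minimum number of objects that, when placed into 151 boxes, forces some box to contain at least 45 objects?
n = (45 − 1)·151 + 1 = 6645

By the generalised pigeonhole principle, to guarantee some box contains ≥ r objects we need more than (r − 1) · k objects total. Threshold: n = (r − 1) · k + 1. With r = 45 and k = 151: n = 44 · 151 + 1 = 6644 + 1 = 6645. For n = 6644 = 44 · 151, we can put exactly 44 objects in every box, avoiding 45 in any single one — so 6645 is tight.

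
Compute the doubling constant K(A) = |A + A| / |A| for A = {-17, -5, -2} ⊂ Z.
K = |A + A| / |A| = 6/3 = 2

Enumerate A + A = {a + b : a, b ∈ A}. With |A| = 3, there are |A|^2 = 9 ordered sum pairs; collecting distinct values, A + A = {-34, -22, -19, -10, -7, -4}, so |A + A| = 6. Thus K = 6/3 = 2. For comparison, the minimum possible |A + A| over all 3-element sets is 2·3 − 1 = 5 (so min K = 5/3), attained only by arithmetic progressions.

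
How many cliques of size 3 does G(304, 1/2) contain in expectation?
E[# K_3] = C(304, 3) · (1/2)^C(3, 2) = 4636304 / 2^3 = 579538

For each 3-subset S of vertices (there are C(304, 3) = 4636304 such S), let X_S = 1 if S induces a K_3 (all C(3, 2) = 3 edges present). Then P(X_S = 1) = (1/2)^3 = 1/8. By linearity of expectation, E[# K_3] = C(304, 3) · (1/2)^3 = 4636304 / 8 = 579538.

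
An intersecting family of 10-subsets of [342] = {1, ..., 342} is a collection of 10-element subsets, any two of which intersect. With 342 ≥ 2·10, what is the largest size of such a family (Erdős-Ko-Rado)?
max |F| = C(341, 9) = 154451221472380690

The Erdős-Ko-Rado theorem states: for n ≥ 2k, an intersecting family of k-subsets of an n-element set has size at most C(n − 1, k − 1), with equality for 'star' families {A ⊆ [n] : |A| = k, i ∈ A} (fix an element i). For n = 342, k = 10: C(341, 9) = 154451221472380690.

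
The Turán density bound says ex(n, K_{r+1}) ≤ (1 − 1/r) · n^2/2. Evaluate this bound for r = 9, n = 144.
Turán density bound = (8/9) · 144^2/2 = 9216

Turán's theorem: ex(n, K_{r+1}) is achieved by the complete r-partite Turán graph T(n, r) with parts as balanced as possible, and is at most (1 − 1/r) · n^2/2. For r = 9, n = 144: the density bound is (8/9) · 20736/2 = 9216. Since 9 ∣ 144, the Turán graph T(144, 9) has parts of equal size 16, and its edge count e(T(144, 9)) = 9216 attains the density bound exactly.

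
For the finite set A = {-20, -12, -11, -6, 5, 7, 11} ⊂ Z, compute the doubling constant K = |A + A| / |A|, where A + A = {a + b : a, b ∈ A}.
K = |A + A| / |A| = 27/7

Enumerate A + A = {a + b : a, b ∈ A}. With |A| = 7, there are |A|^2 = 49 ordered sum pairs; collecting distinct values, A + A = {-40, -32, -31, -26, -24, -23, -22, -18, -17, -15, -13, -12, -9, -7, -6, -5, -4, -1, 0, 1, 5, 10, 12, 14, 16, 18, 22}, so |A + A| = 27. Thus K = 27/7. For comparison, the minimum possible |A + A| over all 7-element sets is 2·7 − 1 = 13 (so min K = 13/7), attained only by arithmetic progressions.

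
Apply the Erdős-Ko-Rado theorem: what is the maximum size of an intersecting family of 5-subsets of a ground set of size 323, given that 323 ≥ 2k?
max |F| = C(322, 4) = 439633040

The Erdős-Ko-Rado theorem states: for n ≥ 2k, an intersecting family of k-subsets of an n-element set has size at most C(n − 1, k − 1), with equality for 'star' families {A ⊆ [n] : |A| = k, i ∈ A} (fix an element i). For n = 323, k = 5: C(322, 4) = 439633040.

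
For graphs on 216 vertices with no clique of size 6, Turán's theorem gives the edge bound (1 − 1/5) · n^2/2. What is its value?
Turán density bound = (4/5) · 216^2/2 = 93312/5 ≈ 18662.4

Turán's theorem: ex(n, K_{r+1}) is achieved by the complete r-partite Turán graph T(n, r) with parts as balanced as possible, and is at most (1 − 1/r) · n^2/2. For r = 5, n = 216: the density bound is (4/5) · 46656/2 = 93312/5 ≈ 18662.4. The integer-valued extremum is e(T(216, 5)) = 18662, which is strictly less than the density bound 93312/5 since 5 ∤ 216 (the parts of T(216, 5) cannot all be equal).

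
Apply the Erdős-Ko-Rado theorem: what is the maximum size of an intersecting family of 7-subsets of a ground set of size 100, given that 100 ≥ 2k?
max |F| = C(99, 6) = 1120529256

The Erdős-Ko-Rado theorem states: for n ≥ 2k, an intersecting family of k-subsets of an n-element set has size at most C(n − 1, k − 1), with equality for 'star' families {A ⊆ [n] : |A| = k, i ∈ A} (fix an element i). For n = 100, k = 7: C(99, 6) = 1120529256.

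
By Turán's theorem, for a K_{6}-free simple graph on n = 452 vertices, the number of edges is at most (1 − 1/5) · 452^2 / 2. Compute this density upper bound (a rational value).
Turán density bound = (4/5) · 452^2/2 = 408608/5 ≈ 81721.6

Turán's theorem: ex(n, K_{r+1}) is achieved by the complete r-partite Turán graph T(n, r) with parts as balanced as possible, and is at most (1 − 1/r) · n^2/2. For r = 5, n = 452: the density bound is (4/5) · 204304/2 = 408608/5 ≈ 81721.6. The integer-valued extremum is e(T(452, 5)) = 81721, which is strictly less than the density bound 408608/5 since 5 ∤ 452 (the parts of T(452, 5) cannot all be equal).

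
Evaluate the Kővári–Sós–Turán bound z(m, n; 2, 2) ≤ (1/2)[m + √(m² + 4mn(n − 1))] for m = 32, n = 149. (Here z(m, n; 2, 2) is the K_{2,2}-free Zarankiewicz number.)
z(32, 149; 2, 2) ≤ (1/2)[32 + √(32² + 4·32·149·148)] = (1/2)[32 + √2823680] = 856.1905

Kővári–Sós–Turán: let r_1, ..., r_32 be the row sums and z = Σ r_i the total number of 1s. Each pair of columns can share at most one row with both entries 1 (else a 2×2 all-ones block appears), so Σ_i C(r_i, 2) ≤ C(149, 2) = 11026. By convexity Σ_i C(r_i, 2) ≥ 32·C(z/32, 2) = z(z − 32)/(2·32), giving z² − 32z − 32·149·148 ≤ 0 and hence z ≤ (1/2)[32 + √(1024 + 4·705664)] = (1/2)[32 + √2823680] ≈ (1/2)(32 + 1680.3809) = 856.1905.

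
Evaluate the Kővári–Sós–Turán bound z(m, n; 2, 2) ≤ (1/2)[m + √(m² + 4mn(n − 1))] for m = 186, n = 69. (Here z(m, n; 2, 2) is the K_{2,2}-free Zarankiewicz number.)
z(186, 69; 2, 2) ≤ (1/2)[186 + √(186² + 4·186·69·68)] = (1/2)[186 + √3525444] = 1031.8083

Kővári–Sós–Turán: let r_1, ..., r_186 be the row sums and z = Σ r_i the total number of 1s. Each pair of columns can share at most one row with both entries 1 (else a 2×2 all-ones block appears), so Σ_i C(r_i, 2) ≤ C(69, 2) = 2346. By convexity Σ_i C(r_i, 2) ≥ 186·C(z/186, 2) = z(z − 186)/(2·186), giving z² − 186z − 186·69·68 ≤ 0 and hence z ≤ (1/2)[186 + √(34596 + 4·872712)] = (1/2)[186 + √3525444] ≈ (1/2)(186 + 1877.6166) = 1031.8083.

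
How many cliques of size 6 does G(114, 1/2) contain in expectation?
E[# K_6] = C(114, 6) · (1/2)^C(6, 2) = 2666926108 / 2^15 = 666731527/8192 ≈ 81388.125854

For each 6-subset S of vertices (there are C(114, 6) = 2666926108 such S), let X_S = 1 if S induces a K_6 (all C(6, 2) = 15 edges present). Then P(X_S = 1) = (1/2)^15 = 1/32768. By linearity of expectation, E[# K_6] = C(114, 6) · (1/2)^15 = 2666926108 / 32768 = 666731527/8192 ≈ 81388.125854.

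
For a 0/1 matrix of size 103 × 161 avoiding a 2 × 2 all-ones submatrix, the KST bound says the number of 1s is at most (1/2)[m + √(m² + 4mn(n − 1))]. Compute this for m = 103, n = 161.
z(103, 161; 2, 2) ≤ (1/2)[103 + √(103² + 4·103·161·160)] = (1/2)[103 + √10623729] = 1681.2031

Kővári–Sós–Turán: let r_1, ..., r_103 be the row sums and z = Σ r_i the total number of 1s. Each pair of columns can share at most one row with both entries 1 (else a 2×2 all-ones block appears), so Σ_i C(r_i, 2) ≤ C(161, 2) = 12880. By convexity Σ_i C(r_i, 2) ≥ 103·C(z/103, 2) = z(z − 103)/(2·103), giving z² − 103z − 103·161·160 ≤ 0 and hence z ≤ (1/2)[103 + √(10609 + 4·2653280)] = (1/2)[103 + √10623729] ≈ (1/2)(103 + 3259.4062) = 1681.2031.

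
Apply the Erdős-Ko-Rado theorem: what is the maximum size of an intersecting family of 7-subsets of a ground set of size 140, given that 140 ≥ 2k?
max |F| = C(139, 6) = 8979650478

The Erdős-Ko-Rado theorem states: for n ≥ 2k, an intersecting family of k-subsets of an n-element set has size at most C(n − 1, k − 1), with equality for 'star' families {A ⊆ [n] : |A| = k, i ∈ A} (fix an element i). For n = 140, k = 7: C(139, 6) = 8979650478.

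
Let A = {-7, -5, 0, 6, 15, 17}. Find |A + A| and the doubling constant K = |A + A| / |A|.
K = |A + A| / |A| = 19/6

Enumerate A + A = {a + b : a, b ∈ A}. With |A| = 6, there are |A|^2 = 36 ordered sum pairs; collecting distinct values, A + A = {-14, -12, -10, -7, -5, -1, 0, 1, 6, 8, 10, 12, 15, 17, 21, 23, 30, 32, 34}, so |A + A| = 19. Thus K = 19/6. For comparison, the minimum possible |A + A| over all 6-element sets is 2·6 − 1 = 11 (so min K = 11/6), attained only by arithmetic progressions.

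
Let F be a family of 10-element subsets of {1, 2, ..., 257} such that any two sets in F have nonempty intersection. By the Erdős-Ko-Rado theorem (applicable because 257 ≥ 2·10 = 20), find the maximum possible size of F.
max |F| = C(256, 9) = 11288510714272000

Erdős-Ko-Rado (1961): when n ≥ 2k, max |F| = C(n−1, k−1). The bound is attained by the star {A : i ∈ A} for any fixed i ∈ [n]. Here C(257−1, 10−1) = C(256, 9) = 11288510714272000.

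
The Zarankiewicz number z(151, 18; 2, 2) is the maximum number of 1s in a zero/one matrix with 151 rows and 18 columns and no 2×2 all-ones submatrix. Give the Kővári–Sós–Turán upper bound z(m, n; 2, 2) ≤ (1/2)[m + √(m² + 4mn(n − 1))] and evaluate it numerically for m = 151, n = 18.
z(151, 18; 2, 2) ≤ (1/2)[151 + √(151² + 4·151·18·17)] = (1/2)[151 + √207625] = 303.3294

Kővári–Sós–Turán: let r_1, ..., r_151 be the row sums and z = Σ r_i the total number of 1s. Each pair of columns can share at most one row with both entries 1 (else a 2×2 all-ones block appears), so Σ_i C(r_i, 2) ≤ C(18, 2) = 153. By convexity Σ_i C(r_i, 2) ≥ 151·C(z/151, 2) = z(z − 151)/(2·151), giving z² − 151z − 151·18·17 ≤ 0 and hence z ≤ (1/2)[151 + √(22801 + 4·46206)] = (1/2)[151 + √207625] ≈ (1/2)(151 + 455.6589) = 303.3294.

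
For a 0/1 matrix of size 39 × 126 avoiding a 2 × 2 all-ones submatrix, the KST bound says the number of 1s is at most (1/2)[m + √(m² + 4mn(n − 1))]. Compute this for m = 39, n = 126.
z(39, 126; 2, 2) ≤ (1/2)[39 + √(39² + 4·39·126·125)] = (1/2)[39 + √2458521] = 803.4836

Kővári–Sós–Turán: let r_1, ..., r_39 be the row sums and z = Σ r_i the total number of 1s. Each pair of columns can share at most one row with both entries 1 (else a 2×2 all-ones block appears), so Σ_i C(r_i, 2) ≤ C(126, 2) = 7875. By convexity Σ_i C(r_i, 2) ≥ 39·C(z/39, 2) = z(z − 39)/(2·39), giving z² − 39z − 39·126·125 ≤ 0 and hence z ≤ (1/2)[39 + √(1521 + 4·614250)] = (1/2)[39 + √2458521] ≈ (1/2)(39 + 1567.9672) = 803.4836.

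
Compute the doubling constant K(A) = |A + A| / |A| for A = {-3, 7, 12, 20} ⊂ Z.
K = |A + A| / |A| = 10/4 = 5/2

Enumerate A + A = {a + b : a, b ∈ A}. With |A| = 4, there are |A|^2 = 16 ordered sum pairs; collecting distinct values, A + A = {-6, 4, 9, 14, 17, 19, 24, 27, 32, 40}, so |A + A| = 10. Thus K = 10/4 = 5/2. For comparison, the minimum possible |A + A| over all 4-element sets is 2·4 − 1 = 7 (so min K = 7/4), attained only by arithmetic progressions.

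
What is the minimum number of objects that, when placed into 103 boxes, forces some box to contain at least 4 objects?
n = (4 − 1)·103 + 1 = 310

By the generalised pigeonhole principle, to guarantee some box contains ≥ r objects we need more than (r − 1) · k objects total. Threshold: n = (r − 1) · k + 1. With r = 4 and k = 103: n = 3 · 103 + 1 = 309 + 1 = 310. For n = 309 = 3 · 103, we can put exactly 3 objects in every box, avoiding 4 in any single one — so 310 is tight.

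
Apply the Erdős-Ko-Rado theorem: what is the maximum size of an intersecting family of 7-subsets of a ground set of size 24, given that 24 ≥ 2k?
max |F| = C(23, 6) = 100947

Erdős-Ko-Rado (1961): when n ≥ 2k, max |F| = C(n−1, k−1). The bound is attained by the star {A : i ∈ A} for any fixed i ∈ [n]. Here C(24−1, 7−1) = C(23, 6) = 100947.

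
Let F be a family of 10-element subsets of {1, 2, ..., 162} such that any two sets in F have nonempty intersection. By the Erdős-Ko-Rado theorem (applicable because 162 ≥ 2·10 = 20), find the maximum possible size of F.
max |F| = C(161, 9) = 159516325748780

Erdős-Ko-Rado (1961): when n ≥ 2k, max |F| = C(n−1, k−1). The bound is attained by the star {A : i ∈ A} for any fixed i ∈ [n]. Here C(162−1, 10−1) = C(161, 9) = 159516325748780.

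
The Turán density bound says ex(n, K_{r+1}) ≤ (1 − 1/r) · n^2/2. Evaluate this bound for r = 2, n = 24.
Turán density bound = (1/2) · 24^2/2 = 144

Turán's theorem: ex(n, K_{r+1}) is achieved by the complete r-partite Turán graph T(n, r) with parts as balanced as possible, and is at most (1 − 1/r) · n^2/2. For r = 2, n = 24: the density bound is (1/2) · 576/2 = 144. Since 2 ∣ 24, the Turán graph T(24, 2) has parts of equal size 12, and its edge count e(T(24, 2)) = 144 attains the density bound exactly.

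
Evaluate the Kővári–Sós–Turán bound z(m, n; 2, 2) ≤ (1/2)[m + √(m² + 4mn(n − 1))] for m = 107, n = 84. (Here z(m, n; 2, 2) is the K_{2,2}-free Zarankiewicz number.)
z(107, 84; 2, 2) ≤ (1/2)[107 + √(107² + 4·107·84·83)] = (1/2)[107 + √2995465] = 918.8706

Kővári–Sós–Turán: let r_1, ..., r_107 be the row sums and z = Σ r_i the total number of 1s. Each pair of columns can share at most one row with both entries 1 (else a 2×2 all-ones block appears), so Σ_i C(r_i, 2) ≤ C(84, 2) = 3486. By convexity Σ_i C(r_i, 2) ≥ 107·C(z/107, 2) = z(z − 107)/(2·107), giving z² − 107z − 107·84·83 ≤ 0 and hence z ≤ (1/2)[107 + √(11449 + 4·746004)] = (1/2)[107 + √2995465] ≈ (1/2)(107 + 1730.7412) = 918.8706.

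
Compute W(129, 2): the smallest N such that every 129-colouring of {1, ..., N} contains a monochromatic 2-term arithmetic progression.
W(129, 2) = 129 + 1 = 130

A 2-term AP is any pair of integers, so a monochromatic 2-AP exists iff some colour is used at least twice. With 129 colours, the colouring i ↦ i on {1, ..., 129} uses each colour once, avoiding any monochromatic pair, so W(129, 2) > 129. For {1, ..., 130}, pigeonhole forces two integers of the same colour, which form a monochromatic 2-AP. Hence W(129, 2) = 130.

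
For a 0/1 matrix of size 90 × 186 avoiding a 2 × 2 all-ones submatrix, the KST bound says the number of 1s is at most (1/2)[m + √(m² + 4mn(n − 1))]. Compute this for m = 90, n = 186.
z(90, 186; 2, 2) ≤ (1/2)[90 + √(90² + 4·90·186·185)] = (1/2)[90 + √12395700] = 1805.3764

Kővári–Sós–Turán: let r_1, ..., r_90 be the row sums and z = Σ r_i the total number of 1s. Each pair of columns can share at most one row with both entries 1 (else a 2×2 all-ones block appears), so Σ_i C(r_i, 2) ≤ C(186, 2) = 17205. By convexity Σ_i C(r_i, 2) ≥ 90·C(z/90, 2) = z(z − 90)/(2·90), giving z² − 90z − 90·186·185 ≤ 0 and hence z ≤ (1/2)[90 + √(8100 + 4·3096900)] = (1/2)[90 + √12395700] ≈ (1/2)(90 + 3520.7528) = 1805.3764.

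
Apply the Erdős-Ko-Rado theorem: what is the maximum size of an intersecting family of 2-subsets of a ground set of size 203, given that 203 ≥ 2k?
max |F| = C(202, 1) = 202

The Erdős-Ko-Rado theorem states: for n ≥ 2k, an intersecting family of k-subsets of an n-element set has size at most C(n − 1, k − 1), with equality for 'star' families {A ⊆ [n] : |A| = k, i ∈ A} (fix an element i). For n = 203, k = 2: C(202, 1) = 202.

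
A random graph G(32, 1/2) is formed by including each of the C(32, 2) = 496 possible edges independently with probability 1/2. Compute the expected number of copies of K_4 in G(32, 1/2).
E[# K_4] = C(32, 4) · (1/2)^C(4, 2) = 35960 / 2^6 = 4495/8 = 561.875

For each 4-subset S of vertices (there are C(32, 4) = 35960 such S), let X_S = 1 if S induces a K_4 (all C(4, 2) = 6 edges present). Then P(X_S = 1) = (1/2)^6 = 1/64. By linearity of expectation, E[# K_4] = C(32, 4) · (1/2)^6 = 35960 / 64 = 4495/8 = 561.875.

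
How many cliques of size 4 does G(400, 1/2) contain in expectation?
E[# K_4] = C(400, 4) · (1/2)^C(4, 2) = 1050739900 / 2^6 = 262684975/16 = 16417810.9375

For each 4-subset S of vertices (there are C(400, 4) = 1050739900 such S), let X_S = 1 if S induces a K_4 (all C(4, 2) = 6 edges present). Then P(X_S = 1) = (1/2)^6 = 1/64. By linearity of expectation, E[# K_4] = C(400, 4) · (1/2)^6 = 1050739900 / 64 = 262684975/16 = 16417810.9375.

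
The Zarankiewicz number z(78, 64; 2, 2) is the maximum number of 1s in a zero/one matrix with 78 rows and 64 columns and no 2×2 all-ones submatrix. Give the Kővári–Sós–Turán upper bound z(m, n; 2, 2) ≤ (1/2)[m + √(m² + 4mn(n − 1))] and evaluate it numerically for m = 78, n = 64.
z(78, 64; 2, 2) ≤ (1/2)[78 + √(78² + 4·78·64·63)] = (1/2)[78 + √1264068] = 601.1539

Kővári–Sós–Turán: let r_1, ..., r_78 be the row sums and z = Σ r_i the total number of 1s. Each pair of columns can share at most one row with both entries 1 (else a 2×2 all-ones block appears), so Σ_i C(r_i, 2) ≤ C(64, 2) = 2016. By convexity Σ_i C(r_i, 2) ≥ 78·C(z/78, 2) = z(z − 78)/(2·78), giving z² − 78z − 78·64·63 ≤ 0 and hence z ≤ (1/2)[78 + √(6084 + 4·314496)] = (1/2)[78 + √1264068] ≈ (1/2)(78 + 1124.3078) = 601.1539.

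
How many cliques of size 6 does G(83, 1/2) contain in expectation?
E[# K_6] = C(83, 6) · (1/2)^C(6, 2) = 377447148 / 2^15 = 94361787/8192 ≈ 11518.772827

For each 6-subset S of vertices (there are C(83, 6) = 377447148 such S), let X_S = 1 if S induces a K_6 (all C(6, 2) = 15 edges present). Then P(X_S = 1) = (1/2)^15 = 1/32768. By linearity of expectation, E[# K_6] = C(83, 6) · (1/2)^15 = 377447148 / 32768 = 94361787/8192 ≈ 11518.772827.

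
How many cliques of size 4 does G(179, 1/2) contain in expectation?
E[# K_4] = C(179, 4) · (1/2)^C(4, 2) = 41356876 / 2^6 = 10339219/16 = 646201.1875

For each 4-subset S of vertices (there are C(179, 4) = 41356876 such S), let X_S = 1 if S induces a K_4 (all C(4, 2) = 6 edges present). Then P(X_S = 1) = (1/2)^6 = 1/64. By linearity of expectation, E[# K_4] = C(179, 4) · (1/2)^6 = 41356876 / 64 = 10339219/16 = 646201.1875.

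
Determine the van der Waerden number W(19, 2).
W(19, 2) = 19 + 1 = 20

A 2-term AP is any pair of integers, so a monochromatic 2-AP exists iff some colour is used at least twice. With 19 colours, the colouring i ↦ i on {1, ..., 19} uses each colour once, avoiding any monochromatic pair, so W(19, 2) > 19. For {1, ..., 20}, pigeonhole forces two integers of the same colour, which form a monochromatic 2-AP. Hence W(19, 2) = 20.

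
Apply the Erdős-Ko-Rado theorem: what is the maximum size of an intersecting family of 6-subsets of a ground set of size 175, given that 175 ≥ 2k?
max |F| = C(174, 5) = 1254260034

The Erdős-Ko-Rado theorem states: for n ≥ 2k, an intersecting family of k-subsets of an n-element set has size at most C(n − 1, k − 1), with equality for 'star' families {A ⊆ [n] : |A| = k, i ∈ A} (fix an element i). For n = 175, k = 6: C(174, 5) = 1254260034.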